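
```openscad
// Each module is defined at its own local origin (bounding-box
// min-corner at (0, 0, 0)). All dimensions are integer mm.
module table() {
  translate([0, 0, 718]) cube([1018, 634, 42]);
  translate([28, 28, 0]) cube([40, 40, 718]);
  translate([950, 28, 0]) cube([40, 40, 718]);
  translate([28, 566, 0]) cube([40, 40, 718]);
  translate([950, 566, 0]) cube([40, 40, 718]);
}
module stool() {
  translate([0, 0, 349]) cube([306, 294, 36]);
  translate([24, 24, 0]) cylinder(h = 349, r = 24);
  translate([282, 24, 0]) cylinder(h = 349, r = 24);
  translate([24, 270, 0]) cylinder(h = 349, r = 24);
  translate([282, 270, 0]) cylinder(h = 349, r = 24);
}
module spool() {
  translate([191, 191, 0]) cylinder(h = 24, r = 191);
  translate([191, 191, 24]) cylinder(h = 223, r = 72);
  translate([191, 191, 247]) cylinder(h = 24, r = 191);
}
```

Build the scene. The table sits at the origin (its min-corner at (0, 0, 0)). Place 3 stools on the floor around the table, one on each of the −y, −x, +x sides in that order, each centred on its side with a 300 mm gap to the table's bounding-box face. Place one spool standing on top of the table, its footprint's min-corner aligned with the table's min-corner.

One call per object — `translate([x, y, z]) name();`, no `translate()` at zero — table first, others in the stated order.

table();
translate([356, -594, 0]) stool();
translate([-606, 170, 0]) stool();
translate([1318, 170, 0]) stool();
translate([0, 0, 760]) spool();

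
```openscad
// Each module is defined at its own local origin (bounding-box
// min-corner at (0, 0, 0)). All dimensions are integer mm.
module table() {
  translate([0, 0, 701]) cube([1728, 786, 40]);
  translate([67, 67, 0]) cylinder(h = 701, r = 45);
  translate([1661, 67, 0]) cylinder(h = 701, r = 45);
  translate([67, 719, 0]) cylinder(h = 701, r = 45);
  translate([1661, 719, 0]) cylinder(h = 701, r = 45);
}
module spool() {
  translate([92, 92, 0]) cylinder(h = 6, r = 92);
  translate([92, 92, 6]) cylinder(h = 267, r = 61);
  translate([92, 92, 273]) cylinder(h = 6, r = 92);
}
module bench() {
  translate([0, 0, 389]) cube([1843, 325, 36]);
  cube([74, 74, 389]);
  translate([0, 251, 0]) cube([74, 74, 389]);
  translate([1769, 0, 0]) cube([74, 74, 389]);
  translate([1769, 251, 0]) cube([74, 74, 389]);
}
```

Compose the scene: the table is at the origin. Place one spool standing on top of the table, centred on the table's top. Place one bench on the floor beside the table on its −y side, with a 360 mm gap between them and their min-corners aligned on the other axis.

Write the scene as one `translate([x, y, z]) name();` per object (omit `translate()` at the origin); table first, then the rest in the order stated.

table();
translate([772, 301, 741]) spool();
translate([0, -685, 0]) bench();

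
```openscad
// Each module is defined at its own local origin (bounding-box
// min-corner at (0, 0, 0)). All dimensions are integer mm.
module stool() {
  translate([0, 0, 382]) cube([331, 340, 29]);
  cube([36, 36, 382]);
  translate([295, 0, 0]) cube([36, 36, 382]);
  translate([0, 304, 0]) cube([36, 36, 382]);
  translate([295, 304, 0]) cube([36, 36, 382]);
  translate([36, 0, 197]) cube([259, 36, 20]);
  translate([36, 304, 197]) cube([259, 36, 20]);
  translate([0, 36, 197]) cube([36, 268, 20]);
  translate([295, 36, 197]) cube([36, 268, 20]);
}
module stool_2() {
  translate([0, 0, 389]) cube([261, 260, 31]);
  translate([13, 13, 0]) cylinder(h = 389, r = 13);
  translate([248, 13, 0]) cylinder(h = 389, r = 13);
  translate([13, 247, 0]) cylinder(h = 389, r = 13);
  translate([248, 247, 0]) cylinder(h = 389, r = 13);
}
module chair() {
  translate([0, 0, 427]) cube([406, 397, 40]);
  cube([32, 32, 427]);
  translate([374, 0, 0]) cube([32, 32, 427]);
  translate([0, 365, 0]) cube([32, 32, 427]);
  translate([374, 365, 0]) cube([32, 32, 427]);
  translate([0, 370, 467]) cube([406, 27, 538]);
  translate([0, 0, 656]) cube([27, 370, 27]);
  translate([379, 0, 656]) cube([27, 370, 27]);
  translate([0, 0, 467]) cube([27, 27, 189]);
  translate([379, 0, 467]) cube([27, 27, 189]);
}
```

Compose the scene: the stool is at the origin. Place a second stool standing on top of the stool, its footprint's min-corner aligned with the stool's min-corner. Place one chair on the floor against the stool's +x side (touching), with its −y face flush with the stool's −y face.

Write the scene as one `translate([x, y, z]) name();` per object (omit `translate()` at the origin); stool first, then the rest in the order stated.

stool();
translate([0, 0, 411]) stool_2();
translate([331, 0, 0]) chair();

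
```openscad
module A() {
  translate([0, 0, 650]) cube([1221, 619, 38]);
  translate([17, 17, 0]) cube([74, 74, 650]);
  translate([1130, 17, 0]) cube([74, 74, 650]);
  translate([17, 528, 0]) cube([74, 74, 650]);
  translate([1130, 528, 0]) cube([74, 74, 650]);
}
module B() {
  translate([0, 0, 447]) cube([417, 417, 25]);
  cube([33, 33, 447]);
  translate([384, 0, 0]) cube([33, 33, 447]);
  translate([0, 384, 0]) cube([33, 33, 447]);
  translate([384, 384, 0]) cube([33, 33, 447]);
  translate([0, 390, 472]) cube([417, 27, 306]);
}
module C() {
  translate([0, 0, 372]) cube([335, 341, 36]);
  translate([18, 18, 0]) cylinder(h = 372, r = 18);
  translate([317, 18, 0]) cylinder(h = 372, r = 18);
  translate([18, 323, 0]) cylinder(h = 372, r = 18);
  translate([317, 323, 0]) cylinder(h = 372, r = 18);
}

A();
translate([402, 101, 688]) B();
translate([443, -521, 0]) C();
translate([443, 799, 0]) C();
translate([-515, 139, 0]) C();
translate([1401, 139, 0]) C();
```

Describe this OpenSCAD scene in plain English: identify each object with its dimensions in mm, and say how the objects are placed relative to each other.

A is a table with a 1221×619 mm rectangular top, 38 mm thick, top surface at z = 688 mm, supported by four 74×74 mm square legs, each inset 17 mm from the nearest pair of top edges, running from the floor.

B is a chair: 417×417 mm seat, 25 mm thick, top at z = 472 mm, on four 33 mm square corner legs flush with the seat edges. A 27 mm thick backrest slab spans the full seat width, extending 306 mm above the seat top, its back face flush with the seat's +y edge.

C is a four-legged stool. The seat is a 335×341×36 mm slab whose top surface is at z = 408 mm; four round legs, each 36 mm in diameter, run from the floor (z = 0) to the underside of the seat, each leg's axis is inset half a diameter from the nearest pair of seat edges (so the leg's bounding box is flush with the corner).

The chair is on top of the table, centred. Four stools sit around the table at the −y, +y, −x, +x sides.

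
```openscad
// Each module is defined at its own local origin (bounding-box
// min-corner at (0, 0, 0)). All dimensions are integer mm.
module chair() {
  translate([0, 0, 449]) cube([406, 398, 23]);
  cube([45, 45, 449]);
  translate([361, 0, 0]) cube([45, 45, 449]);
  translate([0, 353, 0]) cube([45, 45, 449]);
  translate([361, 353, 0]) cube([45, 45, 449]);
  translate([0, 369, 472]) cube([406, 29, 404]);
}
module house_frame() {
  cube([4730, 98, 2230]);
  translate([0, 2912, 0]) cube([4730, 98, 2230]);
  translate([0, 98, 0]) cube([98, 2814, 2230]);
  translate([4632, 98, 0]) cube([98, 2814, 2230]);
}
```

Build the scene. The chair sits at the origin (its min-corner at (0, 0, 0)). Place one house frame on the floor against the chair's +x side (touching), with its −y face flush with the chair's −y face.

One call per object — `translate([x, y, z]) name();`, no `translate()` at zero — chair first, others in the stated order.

chair();
translate([406, 0, 0]) house_frame();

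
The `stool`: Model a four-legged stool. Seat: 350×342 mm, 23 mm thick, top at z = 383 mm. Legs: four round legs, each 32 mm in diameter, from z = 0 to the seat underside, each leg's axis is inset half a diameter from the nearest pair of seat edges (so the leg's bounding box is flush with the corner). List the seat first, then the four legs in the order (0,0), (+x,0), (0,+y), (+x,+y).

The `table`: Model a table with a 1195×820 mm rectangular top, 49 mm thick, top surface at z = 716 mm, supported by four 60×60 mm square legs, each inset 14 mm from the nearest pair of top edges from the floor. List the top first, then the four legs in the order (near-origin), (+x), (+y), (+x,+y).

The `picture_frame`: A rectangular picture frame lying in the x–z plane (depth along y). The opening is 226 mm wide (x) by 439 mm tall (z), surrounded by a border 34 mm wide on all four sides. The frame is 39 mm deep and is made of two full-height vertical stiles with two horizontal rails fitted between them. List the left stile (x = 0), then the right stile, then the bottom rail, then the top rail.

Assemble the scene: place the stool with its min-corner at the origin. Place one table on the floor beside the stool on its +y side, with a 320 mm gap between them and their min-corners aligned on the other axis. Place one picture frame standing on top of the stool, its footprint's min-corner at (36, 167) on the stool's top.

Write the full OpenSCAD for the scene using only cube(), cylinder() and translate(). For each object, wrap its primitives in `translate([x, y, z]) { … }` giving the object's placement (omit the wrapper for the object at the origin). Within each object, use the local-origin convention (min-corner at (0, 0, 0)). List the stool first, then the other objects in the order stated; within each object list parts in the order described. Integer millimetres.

translate([0, 0, 360]) cube([350, 342, 23]);
translate([16, 16, 0]) cylinder(h = 360, r = 16);
translate([334, 16, 0]) cylinder(h = 360, r = 16);
translate([16, 326, 0]) cylinder(h = 360, r = 16);
translate([334, 326, 0]) cylinder(h = 360, r = 16);
translate([0, 662, 0]) {
  translate([0, 0, 667]) cube([1195, 820, 49]);
  translate([14, 14, 0]) cube([60, 60, 667]);
  translate([1121, 14, 0]) cube([60, 60, 667]);
  translate([14, 746, 0]) cube([60, 60, 667]);
  translate([1121, 746, 0]) cube([60, 60, 667]);
}
translate([36, 167, 383]) {
  cube([34, 39, 507]);
  translate([260, 0, 0]) cube([34, 39, 507]);
  translate([34, 0, 0]) cube([226, 39, 34]);
  translate([34, 0, 473]) cube([226, 39, 34]);
}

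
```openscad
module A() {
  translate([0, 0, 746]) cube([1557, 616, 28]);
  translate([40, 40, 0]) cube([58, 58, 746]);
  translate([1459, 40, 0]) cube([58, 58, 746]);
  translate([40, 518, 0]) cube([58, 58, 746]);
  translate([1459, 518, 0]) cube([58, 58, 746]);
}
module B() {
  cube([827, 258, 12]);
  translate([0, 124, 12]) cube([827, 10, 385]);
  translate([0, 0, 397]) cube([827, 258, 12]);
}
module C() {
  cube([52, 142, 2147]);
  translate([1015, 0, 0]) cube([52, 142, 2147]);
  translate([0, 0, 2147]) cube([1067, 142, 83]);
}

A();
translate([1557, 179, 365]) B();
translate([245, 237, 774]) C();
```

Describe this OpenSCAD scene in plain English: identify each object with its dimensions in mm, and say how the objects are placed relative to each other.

A is a table with a 1557×616 mm rectangular top, 28 mm thick, top surface at z = 774 mm, supported by four 58×58 mm square legs, each inset 40 mm from the nearest pair of top edges, running from the floor.

B is an I-beam lying along x, 827 mm long. Overall section height 409 mm. Two flanges 258 mm wide (y) and 12 mm thick, one on the floor and one at the top; a web 10 mm thick runs between them, centred on the flange width.

C is a rectangular door frame: two vertical jambs of 52×142 mm section, 2147 mm tall, with a clear opening 963 mm wide between their inner faces. A header 83 mm tall and 142 mm deep lies on top of the jambs and spans the full outside width.

The I-beam is beside the table with their tops flush at z = 774. The door frame is on top of the table, centred.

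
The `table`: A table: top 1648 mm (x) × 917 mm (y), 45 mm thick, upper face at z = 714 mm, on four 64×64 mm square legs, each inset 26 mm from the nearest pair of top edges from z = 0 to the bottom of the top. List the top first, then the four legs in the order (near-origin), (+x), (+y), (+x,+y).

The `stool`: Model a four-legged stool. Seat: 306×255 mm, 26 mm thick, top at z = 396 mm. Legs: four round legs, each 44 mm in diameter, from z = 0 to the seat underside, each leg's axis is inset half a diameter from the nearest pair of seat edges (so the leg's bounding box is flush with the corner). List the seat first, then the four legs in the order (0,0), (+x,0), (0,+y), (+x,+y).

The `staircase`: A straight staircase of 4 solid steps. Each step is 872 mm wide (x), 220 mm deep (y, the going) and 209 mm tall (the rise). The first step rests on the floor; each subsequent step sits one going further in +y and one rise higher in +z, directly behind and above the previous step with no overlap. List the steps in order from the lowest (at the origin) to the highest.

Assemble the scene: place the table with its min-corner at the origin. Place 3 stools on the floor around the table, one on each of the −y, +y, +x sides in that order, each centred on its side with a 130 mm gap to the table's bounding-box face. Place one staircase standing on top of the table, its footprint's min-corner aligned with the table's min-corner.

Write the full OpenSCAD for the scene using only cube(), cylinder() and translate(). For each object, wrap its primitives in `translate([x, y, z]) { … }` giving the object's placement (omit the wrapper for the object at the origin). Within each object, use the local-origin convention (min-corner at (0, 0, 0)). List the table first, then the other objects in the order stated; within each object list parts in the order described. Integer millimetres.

translate([0, 0, 669]) cube([1648, 917, 45]);
translate([26, 26, 0]) cube([64, 64, 669]);
translate([1558, 26, 0]) cube([64, 64, 669]);
translate([26, 827, 0]) cube([64, 64, 669]);
translate([1558, 827, 0]) cube([64, 64, 669]);
translate([671, -385, 0]) {
  translate([0, 0, 370]) cube([306, 255, 26]);
  translate([22, 22, 0]) cylinder(h = 370, r = 22);
  translate([284, 22, 0]) cylinder(h = 370, r = 22);
  translate([22, 233, 0]) cylinder(h = 370, r = 22);
  translate([284, 233, 0]) cylinder(h = 370, r = 22);
}
translate([671, 1047, 0]) {
  translate([0, 0, 370]) cube([306, 255, 26]);
  translate([22, 22, 0]) cylinder(h = 370, r = 22);
  translate([284, 22, 0]) cylinder(h = 370, r = 22);
  translate([22, 233, 0]) cylinder(h = 370, r = 22);
  translate([284, 233, 0]) cylinder(h = 370, r = 22);
}
translate([1778, 331, 0]) {
  translate([0, 0, 370]) cube([306, 255, 26]);
  translate([22, 22, 0]) cylinder(h = 370, r = 22);
  translate([284, 22, 0]) cylinder(h = 370, r = 22);
  translate([22, 233, 0]) cylinder(h = 370, r = 22);
  translate([284, 233, 0]) cylinder(h = 370, r = 22);
}
translate([0, 0, 714]) {
  cube([872, 220, 209]);
  translate([0, 220, 209]) cube([872, 220, 209]);
  translate([0, 440, 418]) cube([872, 220, 209]);
  translate([0, 660, 627]) cube([872, 220, 209]);
}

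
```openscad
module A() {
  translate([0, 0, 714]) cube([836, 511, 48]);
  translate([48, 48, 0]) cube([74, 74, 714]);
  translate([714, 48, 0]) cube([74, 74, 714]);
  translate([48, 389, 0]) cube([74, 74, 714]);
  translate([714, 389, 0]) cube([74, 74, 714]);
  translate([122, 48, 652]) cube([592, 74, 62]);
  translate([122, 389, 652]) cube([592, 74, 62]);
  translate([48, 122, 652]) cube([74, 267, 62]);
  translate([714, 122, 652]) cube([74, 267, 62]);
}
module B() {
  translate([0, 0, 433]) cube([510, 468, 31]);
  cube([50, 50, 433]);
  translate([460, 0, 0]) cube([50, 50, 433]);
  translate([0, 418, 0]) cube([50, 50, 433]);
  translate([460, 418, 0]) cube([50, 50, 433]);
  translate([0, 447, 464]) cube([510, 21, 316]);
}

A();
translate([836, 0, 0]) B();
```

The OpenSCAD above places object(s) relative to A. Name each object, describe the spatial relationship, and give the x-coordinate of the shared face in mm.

The table's +x face and the chair's −x face are both at x = 836 mm.

A is a table. B is a chair. The chair is against the table's +x side, with their −y faces flush. The x-coordinate of the shared face is 836 mm.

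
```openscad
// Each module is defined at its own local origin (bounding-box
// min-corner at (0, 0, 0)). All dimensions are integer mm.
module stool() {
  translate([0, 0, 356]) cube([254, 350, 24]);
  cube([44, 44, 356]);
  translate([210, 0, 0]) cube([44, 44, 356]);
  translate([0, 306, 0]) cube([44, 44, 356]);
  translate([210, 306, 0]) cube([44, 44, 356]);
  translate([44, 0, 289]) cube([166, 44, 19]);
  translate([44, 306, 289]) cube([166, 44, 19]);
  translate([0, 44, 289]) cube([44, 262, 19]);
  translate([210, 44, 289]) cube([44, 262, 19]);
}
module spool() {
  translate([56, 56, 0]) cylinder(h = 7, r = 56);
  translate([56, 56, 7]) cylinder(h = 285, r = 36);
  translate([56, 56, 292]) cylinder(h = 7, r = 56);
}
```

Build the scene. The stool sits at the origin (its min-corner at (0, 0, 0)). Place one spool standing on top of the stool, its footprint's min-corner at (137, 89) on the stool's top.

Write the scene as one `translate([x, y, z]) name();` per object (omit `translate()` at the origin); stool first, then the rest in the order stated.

stool();
translate([137, 89, 380]) spool();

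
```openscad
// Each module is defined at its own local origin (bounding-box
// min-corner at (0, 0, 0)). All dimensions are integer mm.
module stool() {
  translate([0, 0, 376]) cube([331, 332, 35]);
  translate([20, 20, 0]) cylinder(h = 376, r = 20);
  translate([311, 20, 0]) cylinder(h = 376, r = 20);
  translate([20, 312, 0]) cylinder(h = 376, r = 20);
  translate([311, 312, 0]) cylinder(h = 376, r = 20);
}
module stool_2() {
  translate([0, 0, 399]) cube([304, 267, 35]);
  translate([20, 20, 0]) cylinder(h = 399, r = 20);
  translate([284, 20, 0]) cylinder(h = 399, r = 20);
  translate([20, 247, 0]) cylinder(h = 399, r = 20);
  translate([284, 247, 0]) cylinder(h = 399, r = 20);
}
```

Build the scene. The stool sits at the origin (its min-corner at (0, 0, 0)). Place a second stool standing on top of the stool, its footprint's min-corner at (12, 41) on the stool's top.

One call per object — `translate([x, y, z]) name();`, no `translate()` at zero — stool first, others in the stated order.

stool();
translate([12, 41, 411]) stool_2();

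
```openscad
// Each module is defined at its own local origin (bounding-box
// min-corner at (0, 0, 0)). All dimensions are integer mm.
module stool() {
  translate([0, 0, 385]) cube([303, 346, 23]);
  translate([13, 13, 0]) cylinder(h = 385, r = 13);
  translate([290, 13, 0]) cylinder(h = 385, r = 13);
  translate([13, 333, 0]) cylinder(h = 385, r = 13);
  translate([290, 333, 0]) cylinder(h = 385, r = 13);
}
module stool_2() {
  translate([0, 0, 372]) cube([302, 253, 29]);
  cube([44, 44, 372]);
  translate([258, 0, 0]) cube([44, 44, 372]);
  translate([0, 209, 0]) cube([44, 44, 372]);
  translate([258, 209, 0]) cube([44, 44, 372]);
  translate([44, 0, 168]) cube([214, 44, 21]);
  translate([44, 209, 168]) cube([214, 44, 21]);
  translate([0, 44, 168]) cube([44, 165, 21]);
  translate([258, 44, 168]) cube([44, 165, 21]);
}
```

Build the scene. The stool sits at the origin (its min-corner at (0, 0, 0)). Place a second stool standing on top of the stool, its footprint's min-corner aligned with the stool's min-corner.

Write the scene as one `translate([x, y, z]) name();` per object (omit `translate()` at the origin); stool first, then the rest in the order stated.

stool();
translate([0, 0, 408]) stool_2();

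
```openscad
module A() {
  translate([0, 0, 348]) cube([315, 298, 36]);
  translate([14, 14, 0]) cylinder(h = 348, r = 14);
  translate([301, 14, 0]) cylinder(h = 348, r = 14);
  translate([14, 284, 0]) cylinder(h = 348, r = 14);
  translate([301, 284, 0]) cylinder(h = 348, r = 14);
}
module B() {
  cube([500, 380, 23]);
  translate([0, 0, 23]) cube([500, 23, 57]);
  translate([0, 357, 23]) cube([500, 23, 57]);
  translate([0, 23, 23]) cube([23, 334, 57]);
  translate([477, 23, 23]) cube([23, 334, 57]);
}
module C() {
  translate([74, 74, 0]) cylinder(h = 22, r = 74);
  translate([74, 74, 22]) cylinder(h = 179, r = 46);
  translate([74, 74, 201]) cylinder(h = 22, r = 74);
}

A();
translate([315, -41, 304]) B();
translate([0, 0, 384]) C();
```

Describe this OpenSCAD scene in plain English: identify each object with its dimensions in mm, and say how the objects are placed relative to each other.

A is a simple wooden stool: a rectangular seat 315 mm (x) by 298 mm (y), 36 mm thick, top face at z = 384 mm, on four round legs, each 28 mm in diameter. The legs rest on z = 0, each leg's axis is inset half a diameter from the nearest pair of seat edges (so the leg's bounding box is flush with the corner).

B is an open storage box with external size 500×380×80 mm and wall thickness 23 mm (the base is also 23 mm thick). The base covers the whole footprint; the four walls stand on the base, with the y-facing walls full-width and the x-facing walls fitting between their inner faces.

C is a spool: two coaxial disc flanges of radius 74 mm and thickness 22 mm, joined by a core cylinder of radius 46 mm and height 179 mm. The lower flange rests on z = 0 and the three cylinders share a vertical axis.

The open box is beside the stool with their tops flush at z = 384. The spool is on top of the stool.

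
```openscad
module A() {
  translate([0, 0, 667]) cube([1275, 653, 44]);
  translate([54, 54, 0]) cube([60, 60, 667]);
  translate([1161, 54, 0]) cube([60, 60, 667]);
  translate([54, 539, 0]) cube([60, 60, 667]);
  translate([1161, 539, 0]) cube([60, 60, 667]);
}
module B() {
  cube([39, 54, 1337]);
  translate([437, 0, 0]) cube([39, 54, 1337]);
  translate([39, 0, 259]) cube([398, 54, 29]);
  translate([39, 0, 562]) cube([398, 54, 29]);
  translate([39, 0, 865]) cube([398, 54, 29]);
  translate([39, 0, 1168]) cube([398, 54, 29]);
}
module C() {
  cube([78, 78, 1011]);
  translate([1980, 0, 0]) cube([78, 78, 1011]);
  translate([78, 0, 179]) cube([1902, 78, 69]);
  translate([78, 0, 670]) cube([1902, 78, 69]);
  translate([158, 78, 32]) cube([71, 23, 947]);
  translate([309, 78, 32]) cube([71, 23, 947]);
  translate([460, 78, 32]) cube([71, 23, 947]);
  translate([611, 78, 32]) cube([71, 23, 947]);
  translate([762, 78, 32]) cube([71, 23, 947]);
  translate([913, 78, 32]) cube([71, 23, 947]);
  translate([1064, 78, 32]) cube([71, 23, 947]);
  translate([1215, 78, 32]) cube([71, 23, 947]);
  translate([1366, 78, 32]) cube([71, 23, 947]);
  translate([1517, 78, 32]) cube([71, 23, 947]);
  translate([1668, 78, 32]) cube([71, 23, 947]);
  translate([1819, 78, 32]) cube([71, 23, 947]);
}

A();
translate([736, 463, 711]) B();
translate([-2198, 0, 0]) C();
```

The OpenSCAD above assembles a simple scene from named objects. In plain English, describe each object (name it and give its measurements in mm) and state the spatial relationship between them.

A is a rectangular dining table. The top is 1275×653×44 mm with its upper surface at z = 711 mm. It stands on four 60×60 mm square legs, each inset 54 mm from the nearest pair of top edges, running from the floor to the underside of the top.

B is a wooden ladder with two side rails of 39×54 mm section and 1337 mm height, set 476 mm apart overall. Between them run 4 rectangular rungs (54 mm deep, 29 mm thick), front faces flush with the rails' −y face. The bottom of the first rung is 259 mm above the floor and each subsequent rung is 303 mm higher than the one below.

C is a fence section. Two 78×78 mm posts, 1011 mm tall, stand on the floor with a clear span of 1902 mm between their inner faces. Two horizontal rails of 78×69 mm section span the gap between the posts with their undersides at z = 179 mm and z = 670 mm, flush with the posts' −y face. 12 pickets, each 71 mm wide, 23 mm thick and 947 mm tall, are fixed to the +y face of the rails with their bottoms at z = 32 mm, evenly spaced across the span with equal gaps (rounded down to the nearest mm) at the −x end and between each pair — any rounding remainder accumulates at the +x end.

The ladder is on top of the table. The fence section is on the floor beside the table on its −x side.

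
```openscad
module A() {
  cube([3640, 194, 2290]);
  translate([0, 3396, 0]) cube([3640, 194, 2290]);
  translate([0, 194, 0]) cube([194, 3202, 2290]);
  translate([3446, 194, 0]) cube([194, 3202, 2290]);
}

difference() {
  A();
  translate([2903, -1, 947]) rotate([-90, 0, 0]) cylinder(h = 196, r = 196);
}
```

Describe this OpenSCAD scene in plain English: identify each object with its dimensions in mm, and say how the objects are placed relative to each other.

A is the wall frame of a small rectangular building: four walls, each 2290 mm tall and 194 mm thick, enclosing a footprint 3640 mm (x) by 3590 mm (y) outside-to-outside, with no floor or roof. The front and back walls (the −y and +y sides) span the full width; the two side walls fit between them.

The house frame has a circular hole of radius 196 mm through its front wall, centred at (x = 2903, z = 947).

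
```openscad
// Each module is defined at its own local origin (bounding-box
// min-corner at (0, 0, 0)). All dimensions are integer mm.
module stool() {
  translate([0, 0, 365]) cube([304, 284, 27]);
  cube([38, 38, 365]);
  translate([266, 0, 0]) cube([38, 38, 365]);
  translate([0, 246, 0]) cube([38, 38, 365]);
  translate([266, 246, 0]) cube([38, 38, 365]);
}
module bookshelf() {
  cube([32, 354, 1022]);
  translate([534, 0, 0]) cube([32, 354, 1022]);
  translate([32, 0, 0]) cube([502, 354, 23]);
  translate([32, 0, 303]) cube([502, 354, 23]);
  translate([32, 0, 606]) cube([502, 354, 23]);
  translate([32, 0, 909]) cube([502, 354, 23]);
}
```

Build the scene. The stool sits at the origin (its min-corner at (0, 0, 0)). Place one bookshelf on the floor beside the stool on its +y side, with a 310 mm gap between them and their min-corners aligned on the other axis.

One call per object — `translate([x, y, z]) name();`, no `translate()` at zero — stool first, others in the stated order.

stool();
translate([0, 594, 0]) bookshelf();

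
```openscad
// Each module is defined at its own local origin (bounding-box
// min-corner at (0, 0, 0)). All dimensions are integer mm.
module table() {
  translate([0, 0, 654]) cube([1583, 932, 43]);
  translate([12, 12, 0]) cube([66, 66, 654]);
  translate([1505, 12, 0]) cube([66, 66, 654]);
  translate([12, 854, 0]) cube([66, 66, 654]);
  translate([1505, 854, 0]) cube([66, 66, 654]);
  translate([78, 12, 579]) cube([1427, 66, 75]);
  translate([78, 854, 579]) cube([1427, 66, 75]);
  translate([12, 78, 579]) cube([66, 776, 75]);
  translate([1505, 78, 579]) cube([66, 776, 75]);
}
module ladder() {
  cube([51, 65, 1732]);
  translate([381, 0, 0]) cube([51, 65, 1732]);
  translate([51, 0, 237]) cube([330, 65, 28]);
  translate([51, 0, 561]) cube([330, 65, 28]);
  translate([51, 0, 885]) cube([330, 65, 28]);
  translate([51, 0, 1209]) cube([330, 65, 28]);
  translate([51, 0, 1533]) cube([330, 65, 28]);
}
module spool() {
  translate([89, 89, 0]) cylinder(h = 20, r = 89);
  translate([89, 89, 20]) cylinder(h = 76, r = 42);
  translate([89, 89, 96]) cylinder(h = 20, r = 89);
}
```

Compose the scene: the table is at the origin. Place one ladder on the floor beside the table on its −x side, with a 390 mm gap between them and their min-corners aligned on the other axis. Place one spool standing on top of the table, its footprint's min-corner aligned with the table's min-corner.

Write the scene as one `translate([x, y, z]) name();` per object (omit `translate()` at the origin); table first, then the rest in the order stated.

table();
translate([-822, 0, 0]) ladder();
translate([0, 0, 697]) spool();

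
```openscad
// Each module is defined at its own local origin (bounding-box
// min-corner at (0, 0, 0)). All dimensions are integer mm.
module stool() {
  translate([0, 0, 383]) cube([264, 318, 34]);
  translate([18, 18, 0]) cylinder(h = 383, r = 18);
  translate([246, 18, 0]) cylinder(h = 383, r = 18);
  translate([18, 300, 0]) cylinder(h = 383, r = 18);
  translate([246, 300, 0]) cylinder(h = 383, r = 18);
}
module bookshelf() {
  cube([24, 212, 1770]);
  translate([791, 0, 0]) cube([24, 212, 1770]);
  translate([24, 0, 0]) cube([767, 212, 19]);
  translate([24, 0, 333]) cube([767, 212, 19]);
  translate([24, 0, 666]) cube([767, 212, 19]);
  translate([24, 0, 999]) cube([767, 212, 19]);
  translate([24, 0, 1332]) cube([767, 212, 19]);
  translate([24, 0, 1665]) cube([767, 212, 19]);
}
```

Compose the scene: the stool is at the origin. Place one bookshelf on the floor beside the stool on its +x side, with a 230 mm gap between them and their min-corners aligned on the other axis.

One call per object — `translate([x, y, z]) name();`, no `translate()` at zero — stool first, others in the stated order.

stool();
translate([494, 0, 0]) bookshelf();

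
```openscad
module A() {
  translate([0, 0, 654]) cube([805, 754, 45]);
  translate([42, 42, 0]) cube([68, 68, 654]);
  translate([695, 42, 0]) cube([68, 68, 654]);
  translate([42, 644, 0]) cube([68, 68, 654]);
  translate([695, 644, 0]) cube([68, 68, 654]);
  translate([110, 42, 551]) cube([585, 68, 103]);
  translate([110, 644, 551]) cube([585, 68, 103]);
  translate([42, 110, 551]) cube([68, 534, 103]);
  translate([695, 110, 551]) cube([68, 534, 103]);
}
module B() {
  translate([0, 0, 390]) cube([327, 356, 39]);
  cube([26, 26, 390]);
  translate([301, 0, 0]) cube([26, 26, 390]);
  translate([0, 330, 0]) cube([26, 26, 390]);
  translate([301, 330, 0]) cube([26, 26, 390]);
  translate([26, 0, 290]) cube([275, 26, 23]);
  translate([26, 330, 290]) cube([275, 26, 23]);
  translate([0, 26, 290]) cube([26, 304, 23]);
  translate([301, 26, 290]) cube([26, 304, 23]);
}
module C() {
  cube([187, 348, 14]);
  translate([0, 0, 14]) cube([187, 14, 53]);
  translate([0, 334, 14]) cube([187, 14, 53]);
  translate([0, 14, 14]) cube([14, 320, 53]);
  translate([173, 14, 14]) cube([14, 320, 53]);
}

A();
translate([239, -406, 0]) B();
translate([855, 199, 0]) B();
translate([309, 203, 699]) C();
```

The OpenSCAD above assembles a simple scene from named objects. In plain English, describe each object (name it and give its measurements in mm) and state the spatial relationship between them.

A is a table: top 805 mm (x) × 754 mm (y), 45 mm thick, upper face at z = 699 mm, on four 68×68 mm square legs, each inset 42 mm from the nearest pair of top edges, running from z = 0 to the bottom of the top. Four apron rails, 68 mm thick and 103 mm tall, run between adjacent legs with their top edges flush with the underside of the top and their outer faces flush with the legs' outer faces.

B is a four-legged stool. The seat is 327×356 mm, 39 mm thick, top at z = 429 mm. It stands on four square legs, each 26×26 mm in cross-section, from z = 0 to the seat underside, each flush with a corner of the seat. Four stretchers, 26 mm wide and 23 mm tall, connect adjacent legs with their undersides at z = 290 mm, each running between the inner faces of the legs it joins and aligned with the legs' outer faces on the other axis.

C is an open storage box with external size 187×348×67 mm and wall thickness 14 mm (the base is also 14 mm thick). The base covers the whole footprint; the four walls stand on the base, with the y-facing walls full-width and the x-facing walls fitting between their inner faces.

Two stools sit around the table at the −y, +x sides. The open box is on top of the table, centred.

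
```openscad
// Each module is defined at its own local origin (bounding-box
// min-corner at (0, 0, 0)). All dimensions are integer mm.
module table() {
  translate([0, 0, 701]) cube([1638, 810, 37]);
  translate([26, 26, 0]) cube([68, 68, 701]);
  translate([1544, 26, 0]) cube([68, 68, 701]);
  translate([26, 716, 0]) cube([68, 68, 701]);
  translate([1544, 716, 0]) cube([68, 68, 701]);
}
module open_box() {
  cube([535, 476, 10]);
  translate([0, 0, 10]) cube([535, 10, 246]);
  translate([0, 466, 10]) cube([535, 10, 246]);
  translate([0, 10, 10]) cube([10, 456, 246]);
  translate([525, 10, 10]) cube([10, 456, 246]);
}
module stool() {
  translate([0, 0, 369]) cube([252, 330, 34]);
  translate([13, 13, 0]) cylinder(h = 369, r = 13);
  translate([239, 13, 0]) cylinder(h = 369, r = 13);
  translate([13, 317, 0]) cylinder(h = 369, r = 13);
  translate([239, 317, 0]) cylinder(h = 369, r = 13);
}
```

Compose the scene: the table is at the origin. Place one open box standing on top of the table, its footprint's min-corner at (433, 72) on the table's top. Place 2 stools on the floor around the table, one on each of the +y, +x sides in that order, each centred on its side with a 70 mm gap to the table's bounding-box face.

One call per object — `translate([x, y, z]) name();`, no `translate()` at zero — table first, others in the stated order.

table();
translate([433, 72, 738]) open_box();
translate([693, 880, 0]) stool();
translate([1708, 240, 0]) stool();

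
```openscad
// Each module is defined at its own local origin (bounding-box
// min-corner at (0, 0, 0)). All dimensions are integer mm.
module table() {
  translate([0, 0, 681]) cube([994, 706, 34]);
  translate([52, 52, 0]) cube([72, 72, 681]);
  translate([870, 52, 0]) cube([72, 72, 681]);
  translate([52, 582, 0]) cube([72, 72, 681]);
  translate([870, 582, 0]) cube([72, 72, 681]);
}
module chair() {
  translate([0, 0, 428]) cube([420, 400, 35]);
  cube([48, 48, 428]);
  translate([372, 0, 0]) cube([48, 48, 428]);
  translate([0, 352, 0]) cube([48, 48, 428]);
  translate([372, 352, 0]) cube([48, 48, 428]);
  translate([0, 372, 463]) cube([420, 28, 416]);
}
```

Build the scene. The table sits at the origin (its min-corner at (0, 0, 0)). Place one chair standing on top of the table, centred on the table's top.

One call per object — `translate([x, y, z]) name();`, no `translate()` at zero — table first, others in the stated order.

table();
translate([287, 153, 715]) chair();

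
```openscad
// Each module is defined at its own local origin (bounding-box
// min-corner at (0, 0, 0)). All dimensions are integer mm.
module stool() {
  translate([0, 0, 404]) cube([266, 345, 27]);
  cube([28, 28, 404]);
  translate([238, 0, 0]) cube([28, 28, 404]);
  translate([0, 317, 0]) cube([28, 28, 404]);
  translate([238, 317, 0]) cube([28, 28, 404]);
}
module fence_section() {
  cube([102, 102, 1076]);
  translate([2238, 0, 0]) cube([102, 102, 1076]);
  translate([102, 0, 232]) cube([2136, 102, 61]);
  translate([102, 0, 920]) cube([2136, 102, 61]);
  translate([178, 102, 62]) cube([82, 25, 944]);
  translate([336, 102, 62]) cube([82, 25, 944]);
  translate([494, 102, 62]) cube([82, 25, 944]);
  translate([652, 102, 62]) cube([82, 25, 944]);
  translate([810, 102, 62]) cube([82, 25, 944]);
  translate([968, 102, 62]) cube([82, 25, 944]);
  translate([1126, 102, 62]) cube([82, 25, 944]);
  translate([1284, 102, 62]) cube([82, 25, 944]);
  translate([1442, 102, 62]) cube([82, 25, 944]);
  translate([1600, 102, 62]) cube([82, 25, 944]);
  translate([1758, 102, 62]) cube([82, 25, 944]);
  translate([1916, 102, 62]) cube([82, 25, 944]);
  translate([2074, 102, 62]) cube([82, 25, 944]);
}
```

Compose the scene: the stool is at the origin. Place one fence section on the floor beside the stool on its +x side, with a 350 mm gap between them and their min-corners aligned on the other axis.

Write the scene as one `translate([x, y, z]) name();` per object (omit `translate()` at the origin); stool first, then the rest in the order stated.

stool();
translate([616, 0, 0]) fence_section();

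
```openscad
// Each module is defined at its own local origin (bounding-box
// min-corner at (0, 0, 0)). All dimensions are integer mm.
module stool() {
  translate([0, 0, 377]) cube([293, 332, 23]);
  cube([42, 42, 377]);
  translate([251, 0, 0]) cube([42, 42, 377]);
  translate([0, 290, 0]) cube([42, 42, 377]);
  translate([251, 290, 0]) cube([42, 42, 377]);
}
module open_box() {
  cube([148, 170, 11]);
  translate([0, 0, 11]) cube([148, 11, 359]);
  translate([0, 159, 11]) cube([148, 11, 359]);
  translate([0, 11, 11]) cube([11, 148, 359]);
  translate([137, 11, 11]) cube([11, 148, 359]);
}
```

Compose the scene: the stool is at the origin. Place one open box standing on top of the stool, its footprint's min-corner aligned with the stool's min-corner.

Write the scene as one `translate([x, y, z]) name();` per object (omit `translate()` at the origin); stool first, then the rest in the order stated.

stool();
translate([0, 0, 400]) open_box();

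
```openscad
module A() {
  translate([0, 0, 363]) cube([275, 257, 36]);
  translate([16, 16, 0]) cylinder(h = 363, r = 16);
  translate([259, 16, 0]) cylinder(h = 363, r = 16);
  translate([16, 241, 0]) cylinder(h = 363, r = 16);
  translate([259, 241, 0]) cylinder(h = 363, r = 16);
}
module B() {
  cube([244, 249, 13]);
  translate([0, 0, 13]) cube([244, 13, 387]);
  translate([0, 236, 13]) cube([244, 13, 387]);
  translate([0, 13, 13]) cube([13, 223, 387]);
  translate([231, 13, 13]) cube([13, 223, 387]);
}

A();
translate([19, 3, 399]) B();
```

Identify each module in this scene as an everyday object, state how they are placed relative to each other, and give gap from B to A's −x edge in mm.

The open box's min-x is at 19; the stool's min-x is 0; gap = 19 mm.

A is a stool. B is an open box. The open box is on top of the stool. The gap from the open box to the stool's −x edge is 19 mm.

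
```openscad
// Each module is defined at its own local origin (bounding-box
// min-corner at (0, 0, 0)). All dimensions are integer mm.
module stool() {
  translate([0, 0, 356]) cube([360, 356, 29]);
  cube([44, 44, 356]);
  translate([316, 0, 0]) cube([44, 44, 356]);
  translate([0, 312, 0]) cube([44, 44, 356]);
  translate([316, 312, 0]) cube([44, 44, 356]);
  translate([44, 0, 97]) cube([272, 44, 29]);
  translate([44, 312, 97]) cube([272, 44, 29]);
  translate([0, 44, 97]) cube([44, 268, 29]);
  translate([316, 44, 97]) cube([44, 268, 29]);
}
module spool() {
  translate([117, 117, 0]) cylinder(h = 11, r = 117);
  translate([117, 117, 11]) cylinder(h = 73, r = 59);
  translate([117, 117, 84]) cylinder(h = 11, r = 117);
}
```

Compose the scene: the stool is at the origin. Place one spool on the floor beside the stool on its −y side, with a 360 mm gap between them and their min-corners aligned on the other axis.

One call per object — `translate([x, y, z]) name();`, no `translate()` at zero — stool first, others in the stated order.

stool();
translate([0, -594, 0]) spool();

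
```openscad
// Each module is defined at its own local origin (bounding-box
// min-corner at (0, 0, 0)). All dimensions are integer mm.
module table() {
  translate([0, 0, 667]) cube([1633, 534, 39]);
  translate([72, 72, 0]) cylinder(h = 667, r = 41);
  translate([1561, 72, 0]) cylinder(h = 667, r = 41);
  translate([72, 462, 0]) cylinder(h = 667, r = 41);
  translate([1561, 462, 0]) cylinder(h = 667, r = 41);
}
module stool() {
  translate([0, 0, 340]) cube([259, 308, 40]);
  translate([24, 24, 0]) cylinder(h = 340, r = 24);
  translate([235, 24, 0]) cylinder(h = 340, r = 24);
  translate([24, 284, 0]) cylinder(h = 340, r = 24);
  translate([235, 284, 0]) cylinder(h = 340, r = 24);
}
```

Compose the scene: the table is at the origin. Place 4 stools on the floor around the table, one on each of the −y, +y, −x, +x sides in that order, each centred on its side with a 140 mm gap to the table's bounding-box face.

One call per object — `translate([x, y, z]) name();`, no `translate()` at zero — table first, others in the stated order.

table();
translate([687, -448, 0]) stool();
translate([687, 674, 0]) stool();
translate([-399, 113, 0]) stool();
translate([1773, 113, 0]) stool();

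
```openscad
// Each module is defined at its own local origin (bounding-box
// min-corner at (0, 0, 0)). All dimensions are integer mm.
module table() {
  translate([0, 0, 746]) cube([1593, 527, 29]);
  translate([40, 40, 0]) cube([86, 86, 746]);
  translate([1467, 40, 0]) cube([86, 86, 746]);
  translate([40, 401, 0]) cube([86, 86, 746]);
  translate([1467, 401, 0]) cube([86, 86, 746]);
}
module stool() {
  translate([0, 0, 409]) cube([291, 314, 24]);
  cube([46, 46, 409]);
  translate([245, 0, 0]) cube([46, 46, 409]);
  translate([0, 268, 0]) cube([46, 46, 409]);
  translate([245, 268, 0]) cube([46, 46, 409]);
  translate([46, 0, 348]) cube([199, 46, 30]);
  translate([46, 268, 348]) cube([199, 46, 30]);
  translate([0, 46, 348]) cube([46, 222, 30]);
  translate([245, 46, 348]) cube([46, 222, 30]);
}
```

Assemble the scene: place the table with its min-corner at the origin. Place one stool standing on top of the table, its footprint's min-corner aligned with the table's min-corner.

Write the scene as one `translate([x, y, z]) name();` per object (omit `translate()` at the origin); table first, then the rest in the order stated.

table();
translate([0, 0, 775]) stool();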